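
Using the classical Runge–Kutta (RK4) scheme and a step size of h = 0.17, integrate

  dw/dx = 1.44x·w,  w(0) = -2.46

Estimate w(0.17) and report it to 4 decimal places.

-2.5117

RK4: k1 = f(x_n, w_n); k2 = f(x_n + h/2, w_n + (h/2)·k1); k3 = f(x_n + h/2, w_n + (h/2)·k2); k4 = f(x_n + h, w_n + h·k3); w_{n+1} = w_n + (h/6)·(k1 + 2k2 + 2k3 + k4).
x=0.000000, w=-2.460000:
  k1 = f(0.000000, -2.460000) = 0.000000
  k2 = f(0.085000, -2.460000) = -0.301104
  k3 = f(0.085000, -2.485594) = -0.304237
  k4 = f(0.170000, -2.511720) = -0.614869
  w ← -2.460000 + (0.17/6)·(k1 + 2k2 + 2k3 + k4) = -2.511724
w(0.17) ≈ -2.5117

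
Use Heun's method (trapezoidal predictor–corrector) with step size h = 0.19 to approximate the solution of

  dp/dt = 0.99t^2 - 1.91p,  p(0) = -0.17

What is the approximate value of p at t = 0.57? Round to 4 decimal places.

-0.0071

Heun: k1 = f(t_n, p_n); k2 = f(t_n + h, p_n + h·k1); p_{n+1} = p_n + (h/2)·(k1 + k2).
t=0.000000, p=-0.170000:
  k1 = f(0.000000, -0.170000) = 0.324700
  k2 = f(0.190000, -0.108307) = 0.242605
  p ← -0.170000 + (0.19/2)·(0.324700 + 0.242605) = -0.116106
t=0.190000, p=-0.116106:
  k1 = f(0.190000, -0.116106) = 0.257501
  k2 = f(0.380000, -0.067181) = 0.271271
  p ← -0.116106 + (0.19/2)·(0.257501 + 0.271271) = -0.065873
t=0.380000, p=-0.065873:
  k1 = f(0.380000, -0.065873) = 0.268773
  k2 = f(0.570000, -0.014806) = 0.349930
  p ← -0.065873 + (0.19/2)·(0.268773 + 0.349930) = -0.007096
p(0.57) ≈ -0.0071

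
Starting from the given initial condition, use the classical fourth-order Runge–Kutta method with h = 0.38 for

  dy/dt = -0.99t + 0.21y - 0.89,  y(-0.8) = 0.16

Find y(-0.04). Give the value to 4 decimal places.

RK4: k1 = f(t_n, y_n); k2 = f(t_n + h/2, y_n + (h/2)·k1); k3 = f(t_n + h/2, y_n + (h/2)·k2); k4 = f(t_n + h, y_n + h·k3); y_{n+1} = y_n + (h/6)·(k1 + 2k2 + 2k3 + k4).
t=-0.800000, y=0.160000:
  k1 = f(-0.800000, 0.160000) = -0.064400
  k2 = f(-0.610000, 0.147764) = -0.255070
  k3 = f(-0.610000, 0.111537) = -0.262677
  k4 = f(-0.420000, 0.060183) = -0.461562
  y ← 0.160000 + (0.38/6)·(k1 + 2k2 + 2k3 + k4) = 0.061108
t=-0.420000, y=0.061108:
  k1 = f(-0.420000, 0.061108) = -0.461367
  k2 = f(-0.230000, -0.026552) = -0.667876
  k3 = f(-0.230000, -0.065789) = -0.676116
  k4 = f(-0.040000, -0.195816) = -0.891521
  y ← 0.061108 + (0.38/6)·(k1 + 2k2 + 2k3 + k4) = -0.194814
y(-0.04) ≈ -0.1948

-0.1948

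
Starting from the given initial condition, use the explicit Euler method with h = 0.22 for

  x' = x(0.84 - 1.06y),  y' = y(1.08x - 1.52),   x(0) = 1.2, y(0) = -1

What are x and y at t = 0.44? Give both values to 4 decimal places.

2.3933, -1.0172

Euler on (x,y): x_{n+1} = x_n + h·x', y_{n+1} = y_n + h·y'.
0.000000: (1.200000, -1.000000); f=(2.280000, 0.224000) → (1.701600, -0.950720)
0.220000: (1.701600, -0.950720); f=(3.144154, -0.302070) → (2.393314, -1.017175)
(x(0.44), y(0.44)) ≈ (2.3933, -1.0172)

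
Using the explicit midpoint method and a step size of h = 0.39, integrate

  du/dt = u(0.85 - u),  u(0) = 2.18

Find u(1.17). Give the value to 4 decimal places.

1.1960

Midpoint: k1 = f(t_n, u_n); k2 = f(t_n + h/2, u_n + (h/2)·k1); u_{n+1} = u_n + h·k2.
t=0.000000, u=2.180000:
  k1 = f(0.000000, 2.180000) = -2.899400
  k2 = f(0.195000, 1.614617) = -1.234564
  u ← 2.180000 + 0.39·(-1.234564) = 1.698520
t=0.390000, u=1.698520:
  k1 = f(0.390000, 1.698520) = -1.441229
  k2 = f(0.585000, 1.417481) = -0.804393
  u ← 1.698520 + 0.39·(-0.804393) = 1.384807
t=0.780000, u=1.384807:
  k1 = f(0.780000, 1.384807) = -0.740605
  k2 = f(0.975000, 1.240389) = -0.484234
  u ← 1.384807 + 0.39·(-0.484234) = 1.195956
u(1.17) ≈ 1.1960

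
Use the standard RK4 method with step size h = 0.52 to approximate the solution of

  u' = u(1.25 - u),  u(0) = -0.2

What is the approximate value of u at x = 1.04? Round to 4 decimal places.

-1.2651

RK4: k1 = f(x_n, u_n); k2 = f(x_n + h/2, u_n + (h/2)·k1); k3 = f(x_n + h/2, u_n + (h/2)·k2); k4 = f(x_n + h, u_n + h·k3); u_{n+1} = u_n + (h/6)·(k1 + 2k2 + 2k3 + k4).
x=0.000000, u=-0.200000:
  k1 = f(0.000000, -0.200000) = -0.290000
  k2 = f(0.260000, -0.275400) = -0.420095
  k3 = f(0.260000, -0.309225) = -0.482151
  k4 = f(0.520000, -0.450718) = -0.766545
  u ← -0.200000 + (0.52/6)·(k1 + 2k2 + 2k3 + k4) = -0.447957
x=0.520000, u=-0.447957:
  k1 = f(0.520000, -0.447957) = -0.760611
  k2 = f(0.780000, -0.645715) = -1.224093
  k3 = f(0.780000, -0.766221) = -1.544870
  k4 = f(1.040000, -1.251289) = -3.129835
  u ← -0.447957 + (0.52/6)·(k1 + 2k2 + 2k3 + k4) = -1.265082
u(1.04) ≈ -1.2651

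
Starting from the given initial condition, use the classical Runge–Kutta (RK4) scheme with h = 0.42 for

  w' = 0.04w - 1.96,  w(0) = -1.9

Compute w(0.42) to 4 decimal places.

RK4: k1 = f(t_n, w_n); k2 = f(t_n + h/2, w_n + (h/2)·k1); k3 = f(t_n + h/2, w_n + (h/2)·k2); k4 = f(t_n + h, w_n + h·k3); w_{n+1} = w_n + (h/6)·(k1 + 2k2 + 2k3 + k4).
t=0.000000, w=-1.900000:
  k1 = f(0.000000, -1.900000) = -2.036000
  k2 = f(0.210000, -2.327560) = -2.053102
  k3 = f(0.210000, -2.331152) = -2.053246
  k4 = f(0.420000, -2.762363) = -2.070495
  w ← -1.900000 + (0.42/6)·(k1 + 2k2 + 2k3 + k4) = -2.762343
w(0.42) ≈ -2.7623

-2.7623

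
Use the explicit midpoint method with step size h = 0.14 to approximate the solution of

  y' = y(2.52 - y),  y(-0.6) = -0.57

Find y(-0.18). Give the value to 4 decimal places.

-2.5493

Midpoint: k1 = f(x_n, y_n); k2 = f(x_n + h/2, y_n + (h/2)·k1); y_{n+1} = y_n + h·k2.
x=-0.600000, y=-0.570000:
  k1 = f(-0.600000, -0.570000) = -1.761300
  k2 = f(-0.530000, -0.693291) = -2.227746
  y ← -0.570000 + 0.14·(-2.227746) = -0.881884
x=-0.460000, y=-0.881884:
  k1 = f(-0.460000, -0.881884) = -3.000069
  k2 = f(-0.390000, -1.091889) = -3.943783
  y ← -0.881884 + 0.14·(-3.943783) = -1.434014
x=-0.320000, y=-1.434014:
  k1 = f(-0.320000, -1.434014) = -5.670111
  k2 = f(-0.250000, -1.830922) = -7.966198
  y ← -1.434014 + 0.14·(-7.966198) = -2.549282
y(-0.18) ≈ -2.5493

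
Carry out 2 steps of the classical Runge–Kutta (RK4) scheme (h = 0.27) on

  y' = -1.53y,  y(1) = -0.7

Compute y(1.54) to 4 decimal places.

-0.3065

RK4: k1 = f(x_n, y_n); k2 = f(x_n + h/2, y_n + (h/2)·k1); k3 = f(x_n + h/2, y_n + (h/2)·k2); k4 = f(x_n + h, y_n + h·k3); y_{n+1} = y_n + (h/6)·(k1 + 2k2 + 2k3 + k4).
x=1.000000, y=-0.700000:
  k1 = f(1.000000, -0.700000) = 1.071000
  k2 = f(1.135000, -0.555415) = 0.849785
  k3 = f(1.135000, -0.585279) = 0.895477
  k4 = f(1.270000, -0.458221) = 0.701078
  y ← -0.700000 + (0.27/6)·(k1 + 2k2 + 2k3 + k4) = -0.463183
x=1.270000, y=-0.463183:
  k1 = f(1.270000, -0.463183) = 0.708670
  k2 = f(1.405000, -0.367512) = 0.562294
  k3 = f(1.405000, -0.387273) = 0.592528
  k4 = f(1.540000, -0.303200) = 0.463897
  y ← -0.463183 + (0.27/6)·(k1 + 2k2 + 2k3 + k4) = -0.306483
y(1.54) ≈ -0.3065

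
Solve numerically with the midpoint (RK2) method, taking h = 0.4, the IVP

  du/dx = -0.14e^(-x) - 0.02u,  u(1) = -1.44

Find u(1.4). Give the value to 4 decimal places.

Midpoint: k1 = f(x_n, u_n); k2 = f(x_n + h/2, u_n + (h/2)·k1); u_{n+1} = u_n + h·k2.
x=1.000000, u=-1.440000:
  k1 = f(1.000000, -1.440000) = -0.022703
  k2 = f(1.200000, -1.444541) = -0.013276
  u ← -1.440000 + 0.4·(-0.013276) = -1.445311
u(1.4) ≈ -1.4453

-1.4453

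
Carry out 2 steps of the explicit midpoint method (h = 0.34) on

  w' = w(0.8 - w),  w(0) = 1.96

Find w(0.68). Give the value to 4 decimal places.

Midpoint: k1 = f(x_n, w_n); k2 = f(x_n + h/2, w_n + (h/2)·k1); w_{n+1} = w_n + h·k2.
x=0.000000, w=1.960000:
  k1 = f(0.000000, 1.960000) = -2.273600
  k2 = f(0.170000, 1.573488) = -1.217074
  w ← 1.960000 + 0.34·(-1.217074) = 1.546195
x=0.340000, w=1.546195:
  k1 = f(0.340000, 1.546195) = -1.153763
  k2 = f(0.510000, 1.350055) = -0.742605
  w ← 1.546195 + 0.34·(-0.742605) = 1.293709
w(0.68) ≈ 1.2937

1.2937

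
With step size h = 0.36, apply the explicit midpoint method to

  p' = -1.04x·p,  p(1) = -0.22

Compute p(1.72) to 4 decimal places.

Midpoint: k1 = f(x_n, p_n); k2 = f(x_n + h/2, p_n + (h/2)·k1); p_{n+1} = p_n + h·k2.
x=1.000000, p=-0.220000:
  k1 = f(1.000000, -0.220000) = 0.228800
  k2 = f(1.180000, -0.178816) = 0.219443
  p ← -0.220000 + 0.36·0.219443 = -0.141001
x=1.360000, p=-0.141001:
  k1 = f(1.360000, -0.141001) = 0.199431
  k2 = f(1.540000, -0.105103) = 0.168333
  p ← -0.141001 + 0.36·0.168333 = -0.080401
p(1.72) ≈ -0.0804

-0.0804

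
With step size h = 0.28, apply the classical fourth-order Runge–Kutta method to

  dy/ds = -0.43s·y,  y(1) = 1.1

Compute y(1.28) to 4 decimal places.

RK4: k1 = f(s_n, y_n); k2 = f(s_n + h/2, y_n + (h/2)·k1); k3 = f(s_n + h/2, y_n + (h/2)·k2); k4 = f(s_n + h, y_n + h·k3); y_{n+1} = y_n + (h/6)·(k1 + 2k2 + 2k3 + k4).
s=1.000000, y=1.100000:
  k1 = f(1.000000, 1.100000) = -0.473000
  k2 = f(1.140000, 1.033780) = -0.506759
  k3 = f(1.140000, 1.029054) = -0.504442
  k4 = f(1.280000, 0.958756) = -0.527699
  y ← 1.100000 + (0.28/6)·(k1 + 2k2 + 2k3 + k4) = 0.958922
y(1.28) ≈ 0.9589

0.9589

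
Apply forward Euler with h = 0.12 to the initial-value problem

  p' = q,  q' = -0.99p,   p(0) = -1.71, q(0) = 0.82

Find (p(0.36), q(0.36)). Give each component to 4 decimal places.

-1.3431, 1.3915

Euler on (p,q): p_{n+1} = p_n + h·p', q_{n+1} = q_n + h·q'.
0.000000: (-1.710000, 0.820000); f=(0.820000, 1.692900) → (-1.611600, 1.023148)
0.120000: (-1.611600, 1.023148); f=(1.023148, 1.595484) → (-1.488822, 1.214606)
0.240000: (-1.488822, 1.214606); f=(1.214606, 1.473934) → (-1.343070, 1.391478)
(p(0.36), q(0.36)) ≈ (-1.3431, 1.3915)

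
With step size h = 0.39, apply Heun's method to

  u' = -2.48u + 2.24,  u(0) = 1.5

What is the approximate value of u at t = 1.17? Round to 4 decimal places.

0.9781

Heun: k1 = f(t_n, u_n); k2 = f(t_n + h, u_n + h·k1); u_{n+1} = u_n + (h/2)·(k1 + k2).
t=0.000000, u=1.500000:
  k1 = f(0.000000, 1.500000) = -1.480000
  k2 = f(0.390000, 0.922800) = -0.048544
  u ← 1.500000 + (0.39/2)·(-1.480000 + (-0.048544)) = 1.201934
t=0.390000, u=1.201934:
  k1 = f(0.390000, 1.201934) = -0.740796
  k2 = f(0.780000, 0.913023) = -0.024298
  u ← 1.201934 + (0.39/2)·(-0.740796 + (-0.024298)) = 1.052741
t=0.780000, u=1.052741:
  k1 = f(0.780000, 1.052741) = -0.370797
  k2 = f(1.170000, 0.908130) = -0.012162
  u ← 1.052741 + (0.39/2)·(-0.370797 + (-0.012162)) = 0.978064
u(1.17) ≈ 0.9781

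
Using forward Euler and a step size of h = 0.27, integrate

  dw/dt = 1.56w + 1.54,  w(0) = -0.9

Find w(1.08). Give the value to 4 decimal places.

-0.6315

Euler: w_{n+1} = w_n + h·f(t_n, w_n).
t=0.000000, w=-0.900000: f=0.136000 → w ← -0.900000 + 0.27·0.136000 = -0.863280
t=0.270000, w=-0.863280: f=0.193283 → w ← -0.863280 + 0.27·0.193283 = -0.811094
t=0.540000, w=-0.811094: f=0.274694 → w ← -0.811094 + 0.27·0.274694 = -0.736926
t=0.810000, w=-0.736926: f=0.390395 → w ← -0.736926 + 0.27·0.390395 = -0.631519
w(1.08) ≈ -0.6315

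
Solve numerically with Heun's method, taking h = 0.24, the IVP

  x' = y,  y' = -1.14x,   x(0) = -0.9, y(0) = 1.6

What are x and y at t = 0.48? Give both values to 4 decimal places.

-0.0400, 1.8679

Heun on (x,y): k1 = f(t_n, state_n); k2 = f(t_n + h, state_n + h·k1); state_{n+1} = state_n + (h/2)·(k1 + k2).
0.000000: (-0.900000, 1.600000)
  k1 = (1.600000, 1.026000)
  predictor → (-0.516000, 1.846240)
  k2 = (1.846240, 0.588240)
  → (-0.486451, 1.793709)
0.240000: (-0.486451, 1.793709)
  k1 = (1.793709, 0.554554)
  predictor → (-0.055961, 1.926802)
  k2 = (1.926802, 0.063796)
  → (-0.039990, 1.867911)
(x(0.48), y(0.48)) ≈ (-0.0400, 1.8679)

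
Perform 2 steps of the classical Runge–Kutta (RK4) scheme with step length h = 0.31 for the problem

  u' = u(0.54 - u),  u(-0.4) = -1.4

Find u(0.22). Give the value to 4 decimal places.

-34.3318

RK4: k1 = f(x_n, u_n); k2 = f(x_n + h/2, u_n + (h/2)·k1); k3 = f(x_n + h/2, u_n + (h/2)·k2); k4 = f(x_n + h, u_n + h·k3); u_{n+1} = u_n + (h/6)·(k1 + 2k2 + 2k3 + k4).
x=-0.400000, u=-1.400000:
  k1 = f(-0.400000, -1.400000) = -2.716000
  k2 = f(-0.245000, -1.820980) = -4.299297
  k3 = f(-0.245000, -2.066391) = -5.385823
  k4 = f(-0.090000, -3.069605) = -11.080063
  u ← -1.400000 + (0.31/6)·(k1 + 2k2 + 2k3 + k4) = -3.113592
x=-0.090000, u=-3.113592:
  k1 = f(-0.090000, -3.113592) = -11.375798
  k2 = f(0.065000, -4.876841) = -26.417072
  k3 = f(0.065000, -7.208239) = -55.851153
  k4 = f(0.220000, -20.427450) = -428.311528
  u ← -3.113592 + (0.31/6)·(k1 + 2k2 + 2k3 + k4) = -34.331821
u(0.22) ≈ -34.3318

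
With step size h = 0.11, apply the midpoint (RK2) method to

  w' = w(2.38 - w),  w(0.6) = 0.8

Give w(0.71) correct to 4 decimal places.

Midpoint: k1 = f(t_n, w_n); k2 = f(t_n + h/2, w_n + (h/2)·k1); w_{n+1} = w_n + h·k2.
t=0.600000, w=0.800000:
  k1 = f(0.600000, 0.800000) = 1.264000
  k2 = f(0.655000, 0.869520) = 1.313393
  w ← 0.800000 + 0.11·1.313393 = 0.944473
w(0.71) ≈ 0.9445

0.9445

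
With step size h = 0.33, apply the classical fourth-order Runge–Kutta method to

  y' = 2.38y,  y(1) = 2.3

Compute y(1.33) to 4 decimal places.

5.0380

RK4: k1 = f(x_n, y_n); k2 = f(x_n + h/2, y_n + (h/2)·k1); k3 = f(x_n + h/2, y_n + (h/2)·k2); k4 = f(x_n + h, y_n + h·k3); y_{n+1} = y_n + (h/6)·(k1 + 2k2 + 2k3 + k4).
x=1.000000, y=2.300000:
  k1 = f(1.000000, 2.300000) = 5.474000
  k2 = f(1.165000, 3.203210) = 7.623640
  k3 = f(1.165000, 3.557901) = 8.467803
  k4 = f(1.330000, 5.094375) = 12.124613
  y ← 2.300000 + (0.33/6)·(k1 + 2k2 + 2k3 + k4) = 5.037982
y(1.33) ≈ 5.0380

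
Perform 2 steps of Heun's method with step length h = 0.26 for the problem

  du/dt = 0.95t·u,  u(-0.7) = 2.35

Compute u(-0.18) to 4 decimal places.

1.8899

Heun: k1 = f(t_n, u_n); k2 = f(t_n + h, u_n + h·k1); u_{n+1} = u_n + (h/2)·(k1 + k2).
t=-0.700000, u=2.350000:
  k1 = f(-0.700000, 2.350000) = -1.562750
  k2 = f(-0.440000, 1.943685) = -0.812460
  u ← 2.350000 + (0.26/2)·(-1.562750 + (-0.812460)) = 2.041223
t=-0.440000, u=2.041223:
  k1 = f(-0.440000, 2.041223) = -0.853231
  k2 = f(-0.180000, 1.819383) = -0.311114
  u ← 2.041223 + (0.26/2)·(-0.853231 + (-0.311114)) = 1.889858
u(-0.18) ≈ 1.8899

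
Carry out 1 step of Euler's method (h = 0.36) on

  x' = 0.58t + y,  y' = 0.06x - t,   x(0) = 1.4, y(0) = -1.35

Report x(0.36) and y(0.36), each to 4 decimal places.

0.9140, -1.3198

Euler on (x,y): x_{n+1} = x_n + h·x', y_{n+1} = y_n + h·y'.
0.000000: (1.400000, -1.350000); f=(-1.350000, 0.084000) → (0.914000, -1.319760)
(x(0.36), y(0.36)) ≈ (0.9140, -1.3198)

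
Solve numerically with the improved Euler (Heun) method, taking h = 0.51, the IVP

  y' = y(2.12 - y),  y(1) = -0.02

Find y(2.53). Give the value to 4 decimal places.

-0.4344

Heun: k1 = f(t_n, y_n); k2 = f(t_n + h, y_n + h·k1); y_{n+1} = y_n + (h/2)·(k1 + k2).
t=1.000000, y=-0.020000:
  k1 = f(1.000000, -0.020000) = -0.042800
  k2 = f(1.510000, -0.041828) = -0.090425
  y ← -0.020000 + (0.51/2)·(-0.042800 + (-0.090425)) = -0.053972
t=1.510000, y=-0.053972:
  k1 = f(1.510000, -0.053972) = -0.117334
  k2 = f(2.020000, -0.113813) = -0.254237
  y ← -0.053972 + (0.51/2)·(-0.117334 + (-0.254237)) = -0.148723
t=2.020000, y=-0.148723:
  k1 = f(2.020000, -0.148723) = -0.337411
  k2 = f(2.530000, -0.320803) = -0.783016
  y ← -0.148723 + (0.51/2)·(-0.337411 + (-0.783016)) = -0.434432
y(2.53) ≈ -0.4344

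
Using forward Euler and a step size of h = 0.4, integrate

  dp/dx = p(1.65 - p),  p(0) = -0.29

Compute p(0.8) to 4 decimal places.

Euler: p_{n+1} = p_n + h·f(x_n, p_n).
x=0.000000, p=-0.290000: f=-0.562600 → p ← -0.290000 + 0.4·(-0.562600) = -0.515040
x=0.400000, p=-0.515040: f=-1.115082 → p ← -0.515040 + 0.4·(-1.115082) = -0.961073
p(0.8) ≈ -0.9611

-0.9611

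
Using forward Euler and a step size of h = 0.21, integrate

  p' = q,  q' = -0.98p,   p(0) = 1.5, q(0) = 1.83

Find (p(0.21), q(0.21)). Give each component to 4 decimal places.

Euler on (p,q): p_{n+1} = p_n + h·p', q_{n+1} = q_n + h·q'.
0.000000: (1.500000, 1.830000); f=(1.830000, -1.470000) → (1.884300, 1.521300)
(p(0.21), q(0.21)) ≈ (1.8843, 1.5213)

1.8843, 1.5213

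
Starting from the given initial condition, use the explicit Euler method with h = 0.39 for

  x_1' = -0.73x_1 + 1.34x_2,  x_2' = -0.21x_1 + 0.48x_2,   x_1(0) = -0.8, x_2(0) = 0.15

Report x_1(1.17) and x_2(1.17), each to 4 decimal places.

Euler on (x_1,x_2): x_1_{n+1} = x_1_n + h·x_1', x_2_{n+1} = x_2_n + h·x_2'.
0.000000: (-0.800000, 0.150000); f=(0.785000, 0.240000) → (-0.493850, 0.243600)
0.390000: (-0.493850, 0.243600); f=(0.686935, 0.220637) → (-0.225946, 0.329648)
0.780000: (-0.225946, 0.329648); f=(0.606669, 0.205680) → (0.010655, 0.409863)
(x_1(1.17), x_2(1.17)) ≈ (0.0107, 0.4099)

0.0107, 0.4099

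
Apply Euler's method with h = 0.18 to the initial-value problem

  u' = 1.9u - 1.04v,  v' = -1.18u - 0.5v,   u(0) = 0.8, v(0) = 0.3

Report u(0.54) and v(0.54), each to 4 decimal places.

Euler on (u,v): u_{n+1} = u_n + h·u', v_{n+1} = v_n + h·v'.
0.000000: (0.800000, 0.300000); f=(1.208000, -1.094000) → (1.017440, 0.103080)
0.180000: (1.017440, 0.103080); f=(1.825933, -1.252119) → (1.346108, -0.122301)
0.360000: (1.346108, -0.122301); f=(2.684799, -1.527257) → (1.829372, -0.397208)
(u(0.54), v(0.54)) ≈ (1.8294, -0.3972)

1.8294, -0.3972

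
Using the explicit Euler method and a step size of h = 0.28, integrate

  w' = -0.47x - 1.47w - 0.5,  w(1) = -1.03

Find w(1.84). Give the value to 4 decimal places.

Euler: w_{n+1} = w_n + h·f(x_n, w_n).
x=1.000000, w=-1.030000: f=0.544100 → w ← -1.030000 + 0.28·0.544100 = -0.877652
x=1.280000, w=-0.877652: f=0.188548 → w ← -0.877652 + 0.28·0.188548 = -0.824858
x=1.560000, w=-0.824858: f=-0.020658 → w ← -0.824858 + 0.28·(-0.020658) = -0.830643
w(1.84) ≈ -0.8306

-0.8306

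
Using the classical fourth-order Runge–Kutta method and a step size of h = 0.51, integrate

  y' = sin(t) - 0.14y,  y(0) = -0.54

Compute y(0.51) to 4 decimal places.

-0.3785

RK4: k1 = f(t_n, y_n); k2 = f(t_n + h/2, y_n + (h/2)·k1); k3 = f(t_n + h/2, y_n + (h/2)·k2); k4 = f(t_n + h, y_n + h·k3); y_{n+1} = y_n + (h/6)·(k1 + 2k2 + 2k3 + k4).
t=0.000000, y=-0.540000:
  k1 = f(0.000000, -0.540000) = 0.075600
  k2 = f(0.255000, -0.520722) = 0.325146
  k3 = f(0.255000, -0.457088) = 0.316238
  k4 = f(0.510000, -0.378719) = 0.541198
  y ← -0.540000 + (0.51/6)·(k1 + 2k2 + 2k3 + k4) = -0.378537
y(0.51) ≈ -0.3785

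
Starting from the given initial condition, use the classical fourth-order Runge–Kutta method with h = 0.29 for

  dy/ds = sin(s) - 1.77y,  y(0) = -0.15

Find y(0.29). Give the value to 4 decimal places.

RK4: k1 = f(s_n, y_n); k2 = f(s_n + h/2, y_n + (h/2)·k1); k3 = f(s_n + h/2, y_n + (h/2)·k2); k4 = f(s_n + h, y_n + h·k3); y_{n+1} = y_n + (h/6)·(k1 + 2k2 + 2k3 + k4).
s=0.000000, y=-0.150000:
  k1 = f(0.000000, -0.150000) = 0.265500
  k2 = f(0.145000, -0.111503) = 0.341852
  k3 = f(0.145000, -0.100431) = 0.322256
  k4 = f(0.290000, -0.056546) = 0.386038
  y ← -0.150000 + (0.29/6)·(k1 + 2k2 + 2k3 + k4) = -0.054312
y(0.29) ≈ -0.0543

-0.0543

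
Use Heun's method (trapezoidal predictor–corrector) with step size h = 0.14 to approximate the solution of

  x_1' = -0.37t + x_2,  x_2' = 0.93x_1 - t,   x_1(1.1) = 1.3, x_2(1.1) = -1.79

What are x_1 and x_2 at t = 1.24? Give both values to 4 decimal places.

0.9899, -1.8046

Heun on (x_1,x_2): k1 = f(t_n, state_n); k2 = f(t_n + h, state_n + h·k1); state_{n+1} = state_n + (h/2)·(k1 + k2).
1.100000: (1.300000, -1.790000)
  k1 = (-2.197000, 0.109000)
  predictor → (0.992420, -1.774740)
  k2 = (-2.233540, -0.317049)
  → (0.989862, -1.804563)
(x_1(1.24), x_2(1.24)) ≈ (0.9899, -1.8046)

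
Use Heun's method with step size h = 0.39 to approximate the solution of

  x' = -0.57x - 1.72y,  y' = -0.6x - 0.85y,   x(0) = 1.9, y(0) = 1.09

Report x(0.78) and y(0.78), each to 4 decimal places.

0.7406, 0.2494

Heun on (x,y): k1 = f(t_n, state_n); k2 = f(t_n + h, state_n + h·k1); state_{n+1} = state_n + (h/2)·(k1 + k2).
0.000000: (1.900000, 1.090000)
  k1 = (-2.957800, -2.066500)
  predictor → (0.746458, 0.284065)
  k2 = (-0.914073, -0.689330)
  → (1.144985, 0.552613)
0.390000: (1.144985, 0.552613)
  k1 = (-1.603136, -1.156712)
  predictor → (0.519762, 0.101495)
  k2 = (-0.470836, -0.398128)
  → (0.740560, 0.249419)
(x(0.78), y(0.78)) ≈ (0.7406, 0.2494)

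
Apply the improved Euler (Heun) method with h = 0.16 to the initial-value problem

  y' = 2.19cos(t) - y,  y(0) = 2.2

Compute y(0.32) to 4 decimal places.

2.1846

Heun: k1 = f(t_n, y_n); k2 = f(t_n + h, y_n + h·k1); y_{n+1} = y_n + (h/2)·(k1 + k2).
t=0.000000, y=2.200000:
  k1 = f(0.000000, 2.200000) = -0.010000
  k2 = f(0.160000, 2.198400) = -0.036372
  y ← 2.200000 + (0.16/2)·(-0.010000 + (-0.036372)) = 2.196290
t=0.160000, y=2.196290:
  k1 = f(0.160000, 2.196290) = -0.034262
  k2 = f(0.320000, 2.190808) = -0.111983
  y ← 2.196290 + (0.16/2)·(-0.034262 + (-0.111983)) = 2.184591
y(0.32) ≈ 2.1846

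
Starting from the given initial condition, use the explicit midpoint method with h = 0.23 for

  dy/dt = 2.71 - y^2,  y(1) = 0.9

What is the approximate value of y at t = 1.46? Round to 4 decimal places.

Midpoint: k1 = f(t_n, y_n); k2 = f(t_n + h/2, y_n + (h/2)·k1); y_{n+1} = y_n + h·k2.
t=1.000000, y=0.900000:
  k1 = f(1.000000, 0.900000) = 1.900000
  k2 = f(1.115000, 1.118500) = 1.458958
  y ← 0.900000 + 0.23·1.458958 = 1.235560
t=1.230000, y=1.235560:
  k1 = f(1.230000, 1.235560) = 1.183391
  k2 = f(1.345000, 1.371650) = 0.828576
  y ← 1.235560 + 0.23·0.828576 = 1.426133
y(1.46) ≈ 1.4261

1.4261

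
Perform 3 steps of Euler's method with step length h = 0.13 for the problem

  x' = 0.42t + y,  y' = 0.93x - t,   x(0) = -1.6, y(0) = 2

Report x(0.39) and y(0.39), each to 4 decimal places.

-0.8723, 1.4611

Euler on (x,y): x_{n+1} = x_n + h·x', y_{n+1} = y_n + h·y'.
0.000000: (-1.600000, 2.000000); f=(2.000000, -1.488000) → (-1.340000, 1.806560)
0.130000: (-1.340000, 1.806560); f=(1.861160, -1.376200) → (-1.098049, 1.627654)
0.260000: (-1.098049, 1.627654); f=(1.736854, -1.281186) → (-0.872258, 1.461100)
(x(0.39), y(0.39)) ≈ (-0.8723, 1.4611)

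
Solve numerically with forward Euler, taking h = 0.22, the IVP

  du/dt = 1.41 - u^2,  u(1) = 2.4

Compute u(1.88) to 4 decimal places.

1.2102

Euler: u_{n+1} = u_n + h·f(t_n, u_n).
t=1.000000, u=2.400000: f=-4.350000 → u ← 2.400000 + 0.22·(-4.350000) = 1.443000
t=1.220000, u=1.443000: f=-0.672249 → u ← 1.443000 + 0.22·(-0.672249) = 1.295105
t=1.440000, u=1.295105: f=-0.267298 → u ← 1.295105 + 0.22·(-0.267298) = 1.236300
t=1.660000, u=1.236300: f=-0.118437 → u ← 1.236300 + 0.22·(-0.118437) = 1.210244
u(1.88) ≈ 1.2102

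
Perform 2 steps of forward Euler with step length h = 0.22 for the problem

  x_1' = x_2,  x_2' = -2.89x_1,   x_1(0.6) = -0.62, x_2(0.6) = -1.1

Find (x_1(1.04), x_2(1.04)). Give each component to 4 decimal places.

-1.0173, -0.1577

Euler on (x_1,x_2): x_1_{n+1} = x_1_n + h·x_1', x_2_{n+1} = x_2_n + h·x_2'.
0.600000: (-0.620000, -1.100000); f=(-1.100000, 1.791800) → (-0.862000, -0.705804)
0.820000: (-0.862000, -0.705804); f=(-0.705804, 2.491180) → (-1.017277, -0.157744)
(x_1(1.04), x_2(1.04)) ≈ (-1.0173, -0.1577)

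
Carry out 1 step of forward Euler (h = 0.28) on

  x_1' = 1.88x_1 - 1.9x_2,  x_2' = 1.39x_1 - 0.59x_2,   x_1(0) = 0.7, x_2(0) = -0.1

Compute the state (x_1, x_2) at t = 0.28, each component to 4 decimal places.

Euler on (x_1,x_2): x_1_{n+1} = x_1_n + h·x_1', x_2_{n+1} = x_2_n + h·x_2'.
0.000000: (0.700000, -0.100000); f=(1.506000, 1.032000) → (1.121680, 0.188960)
(x_1(0.28), x_2(0.28)) ≈ (1.1217, 0.1890)

1.1217, 0.1890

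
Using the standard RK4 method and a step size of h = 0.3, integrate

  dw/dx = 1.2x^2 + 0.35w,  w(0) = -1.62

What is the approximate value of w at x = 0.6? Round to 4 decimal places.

RK4: k1 = f(x_n, w_n); k2 = f(x_n + h/2, w_n + (h/2)·k1); k3 = f(x_n + h/2, w_n + (h/2)·k2); k4 = f(x_n + h, w_n + h·k3); w_{n+1} = w_n + (h/6)·(k1 + 2k2 + 2k3 + k4).
x=0.000000, w=-1.620000:
  k1 = f(0.000000, -1.620000) = -0.567000
  k2 = f(0.150000, -1.705050) = -0.569767
  k3 = f(0.150000, -1.705465) = -0.569913
  k4 = f(0.300000, -1.790974) = -0.518841
  w ← -1.620000 + (0.3/6)·(k1 + 2k2 + 2k3 + k4) = -1.788260
x=0.300000, w=-1.788260:
  k1 = f(0.300000, -1.788260) = -0.517891
  k2 = f(0.450000, -1.865944) = -0.410080
  k3 = f(0.450000, -1.849772) = -0.404420
  k4 = f(0.600000, -1.909586) = -0.236355
  w ← -1.788260 + (0.3/6)·(k1 + 2k2 + 2k3 + k4) = -1.907422
w(0.6) ≈ -1.9074

-1.9074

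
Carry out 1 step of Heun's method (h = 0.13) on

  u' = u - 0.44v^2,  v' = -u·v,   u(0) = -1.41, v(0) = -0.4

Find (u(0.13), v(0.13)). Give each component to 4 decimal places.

Heun on (u,v): k1 = f(t_n, state_n); k2 = f(t_n + h, state_n + h·k1); state_{n+1} = state_n + (h/2)·(k1 + k2).
0.000000: (-1.410000, -0.400000)
  k1 = (-1.480400, -0.564000)
  predictor → (-1.602452, -0.473320)
  k2 = (-1.701026, -0.758473)
  → (-1.616793, -0.485961)
(u(0.13), v(0.13)) ≈ (-1.6168, -0.4860)

-1.6168, -0.4860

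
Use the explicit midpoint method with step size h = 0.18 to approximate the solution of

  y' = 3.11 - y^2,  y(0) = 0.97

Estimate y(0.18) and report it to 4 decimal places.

1.2854

Midpoint: k1 = f(x_n, y_n); k2 = f(x_n + h/2, y_n + (h/2)·k1); y_{n+1} = y_n + h·k2.
x=0.000000, y=0.970000:
  k1 = f(0.000000, 0.970000) = 2.169100
  k2 = f(0.090000, 1.165219) = 1.752265
  y ← 0.970000 + 0.18·1.752265 = 1.285408
y(0.18) ≈ 1.2854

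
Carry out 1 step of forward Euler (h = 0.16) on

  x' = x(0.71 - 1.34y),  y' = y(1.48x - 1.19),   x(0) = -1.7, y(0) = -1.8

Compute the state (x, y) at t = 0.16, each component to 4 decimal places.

Euler on (x,y): x_{n+1} = x_n + h·x', y_{n+1} = y_n + h·y'.
0.000000: (-1.700000, -1.800000); f=(-5.307400, 6.670800) → (-2.549184, -0.732672)
(x(0.16), y(0.16)) ≈ (-2.5492, -0.7327)

-2.5492, -0.7327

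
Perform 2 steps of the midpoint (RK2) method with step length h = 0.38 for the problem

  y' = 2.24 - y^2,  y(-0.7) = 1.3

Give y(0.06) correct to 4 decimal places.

Midpoint: k1 = f(x_n, y_n); k2 = f(x_n + h/2, y_n + (h/2)·k1); y_{n+1} = y_n + h·k2.
x=-0.700000, y=1.300000:
  k1 = f(-0.700000, 1.300000) = 0.550000
  k2 = f(-0.510000, 1.404500) = 0.267380
  y ← 1.300000 + 0.38·0.267380 = 1.401604
x=-0.320000, y=1.401604:
  k1 = f(-0.320000, 1.401604) = 0.275505
  k2 = f(-0.130000, 1.453950) = 0.126028
  y ← 1.401604 + 0.38·0.126028 = 1.449495
y(0.06) ≈ 1.4495

1.4495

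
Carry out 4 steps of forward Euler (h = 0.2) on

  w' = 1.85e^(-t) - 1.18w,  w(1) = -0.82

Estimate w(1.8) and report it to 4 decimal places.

-0.0092

Euler: w_{n+1} = w_n + h·f(t_n, w_n).
t=1.000000, w=-0.820000: f=1.648177 → w ← -0.820000 + 0.2·1.648177 = -0.490365
t=1.200000, w=-0.490365: f=1.135840 → w ← -0.490365 + 0.2·1.135840 = -0.263197
t=1.400000, w=-0.263197: f=0.766776 → w ← -0.263197 + 0.2·0.766776 = -0.109841
t=1.600000, w=-0.109841: f=0.503121 → w ← -0.109841 + 0.2·0.503121 = -0.009217
w(1.8) ≈ -0.0092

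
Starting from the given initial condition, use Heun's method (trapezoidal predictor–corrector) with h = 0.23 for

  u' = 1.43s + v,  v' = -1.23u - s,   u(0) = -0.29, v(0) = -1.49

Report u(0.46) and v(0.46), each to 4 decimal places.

Heun on (u,v): k1 = f(s_n, state_n); k2 = f(s_n + h, state_n + h·k1); state_{n+1} = state_n + (h/2)·(k1 + k2).
0.000000: (-0.290000, -1.490000)
  k1 = (-1.490000, 0.356700)
  predictor → (-0.632700, -1.407959)
  k2 = (-1.079059, 0.548221)
  → (-0.585442, -1.385934)
0.230000: (-0.585442, -1.385934)
  k1 = (-1.057034, 0.490093)
  predictor → (-0.828560, -1.273213)
  k2 = (-0.615413, 0.559128)
  → (-0.777773, -1.265274)
(u(0.46), v(0.46)) ≈ (-0.7778, -1.2653)

-0.7778, -1.2653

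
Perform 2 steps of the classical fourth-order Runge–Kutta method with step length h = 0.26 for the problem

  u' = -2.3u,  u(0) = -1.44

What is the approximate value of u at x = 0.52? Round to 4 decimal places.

RK4: k1 = f(x_n, u_n); k2 = f(x_n + h/2, u_n + (h/2)·k1); k3 = f(x_n + h/2, u_n + (h/2)·k2); k4 = f(x_n + h, u_n + h·k3); u_{n+1} = u_n + (h/6)·(k1 + 2k2 + 2k3 + k4).
x=0.000000, u=-1.440000:
  k1 = f(0.000000, -1.440000) = 3.312000
  k2 = f(0.130000, -1.009440) = 2.321712
  k3 = f(0.130000, -1.138177) = 2.617808
  k4 = f(0.260000, -0.759370) = 1.746551
  u ← -1.440000 + (0.26/6)·(k1 + 2k2 + 2k3 + k4) = -0.792704
x=0.260000, u=-0.792704:
  k1 = f(0.260000, -0.792704) = 1.823220
  k2 = f(0.390000, -0.555686) = 1.278077
  k3 = f(0.390000, -0.626554) = 1.441075
  k4 = f(0.520000, -0.418025) = 0.961457
  u ← -0.792704 + (0.26/6)·(k1 + 2k2 + 2k3 + k4) = -0.436375
u(0.52) ≈ -0.4364

-0.4364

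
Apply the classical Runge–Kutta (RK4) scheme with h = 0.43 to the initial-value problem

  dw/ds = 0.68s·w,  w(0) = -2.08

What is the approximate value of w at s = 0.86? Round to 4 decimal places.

RK4: k1 = f(s_n, w_n); k2 = f(s_n + h/2, w_n + (h/2)·k1); k3 = f(s_n + h/2, w_n + (h/2)·k2); k4 = f(s_n + h, w_n + h·k3); w_{n+1} = w_n + (h/6)·(k1 + 2k2 + 2k3 + k4).
s=0.000000, w=-2.080000:
  k1 = f(0.000000, -2.080000) = 0.000000
  k2 = f(0.215000, -2.080000) = -0.304096
  k3 = f(0.215000, -2.145381) = -0.313655
  k4 = f(0.430000, -2.214871) = -0.647628
  w ← -2.080000 + (0.43/6)·(k1 + 2k2 + 2k3 + k4) = -2.214958
s=0.430000, w=-2.214958:
  k1 = f(0.430000, -2.214958) = -0.647654
  k2 = f(0.645000, -2.354203) = -1.032554
  k3 = f(0.645000, -2.436957) = -1.068849
  k4 = f(0.860000, -2.674563) = -1.564084
  w ← -2.214958 + (0.43/6)·(k1 + 2k2 + 2k3 + k4) = -2.674667
w(0.86) ≈ -2.6747

-2.6747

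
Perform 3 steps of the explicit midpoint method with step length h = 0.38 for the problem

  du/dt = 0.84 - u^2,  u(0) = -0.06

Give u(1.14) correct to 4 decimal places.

Midpoint: k1 = f(t_n, u_n); k2 = f(t_n + h/2, u_n + (h/2)·k1); u_{n+1} = u_n + h·k2.
t=0.000000, u=-0.060000:
  k1 = f(0.000000, -0.060000) = 0.836400
  k2 = f(0.190000, 0.098916) = 0.830216
  u ← -0.060000 + 0.38·0.830216 = 0.255482
t=0.380000, u=0.255482:
  k1 = f(0.380000, 0.255482) = 0.774729
  k2 = f(0.570000, 0.402680) = 0.677848
  u ← 0.255482 + 0.38·0.677848 = 0.513064
t=0.760000, u=0.513064:
  k1 = f(0.760000, 0.513064) = 0.576765
  k2 = f(0.950000, 0.622650) = 0.452307
  u ← 0.513064 + 0.38·0.452307 = 0.684941
u(1.14) ≈ 0.6849

0.6849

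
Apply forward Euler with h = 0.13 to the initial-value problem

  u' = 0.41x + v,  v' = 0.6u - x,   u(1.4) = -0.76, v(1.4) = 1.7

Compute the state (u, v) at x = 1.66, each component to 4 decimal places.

Euler on (u,v): u_{n+1} = u_n + h·u', v_{n+1} = v_n + h·v'.
1.400000: (-0.760000, 1.700000); f=(2.274000, -1.856000) → (-0.464380, 1.458720)
1.530000: (-0.464380, 1.458720); f=(2.086020, -1.808628) → (-0.193197, 1.223598)
(u(1.66), v(1.66)) ≈ (-0.1932, 1.2236)

-0.1932, 1.2236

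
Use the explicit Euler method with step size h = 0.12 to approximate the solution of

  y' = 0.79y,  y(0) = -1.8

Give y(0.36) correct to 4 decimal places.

Euler: y_{n+1} = y_n + h·f(t_n, y_n).
t=0.000000, y=-1.800000: f=-1.422000 → y ← -1.800000 + 0.12·(-1.422000) = -1.970640
t=0.120000, y=-1.970640: f=-1.556806 → y ← -1.970640 + 0.12·(-1.556806) = -2.157457
t=0.240000, y=-2.157457: f=-1.704391 → y ← -2.157457 + 0.12·(-1.704391) = -2.361984
y(0.36) ≈ -2.3620

-2.3620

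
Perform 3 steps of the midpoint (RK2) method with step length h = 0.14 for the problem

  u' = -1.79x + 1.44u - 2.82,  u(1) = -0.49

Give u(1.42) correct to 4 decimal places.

-3.7229

Midpoint: k1 = f(x_n, u_n); k2 = f(x_n + h/2, u_n + (h/2)·k1); u_{n+1} = u_n + h·k2.
x=1.000000, u=-0.490000:
  k1 = f(1.000000, -0.490000) = -5.315600
  k2 = f(1.070000, -0.862092) = -5.976712
  u ← -0.490000 + 0.14·(-5.976712) = -1.326740
x=1.140000, u=-1.326740:
  k1 = f(1.140000, -1.326740) = -6.771105
  k2 = f(1.210000, -1.800717) = -7.578933
  u ← -1.326740 + 0.14·(-7.578933) = -2.387790
x=1.280000, u=-2.387790:
  k1 = f(1.280000, -2.387790) = -8.549618
  k2 = f(1.350000, -2.986264) = -9.536720
  u ← -2.387790 + 0.14·(-9.536720) = -3.722931
u(1.42) ≈ -3.7229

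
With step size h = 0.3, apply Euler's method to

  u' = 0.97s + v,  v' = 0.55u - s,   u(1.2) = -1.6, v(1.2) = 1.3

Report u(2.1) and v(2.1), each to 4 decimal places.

Euler on (u,v): u_{n+1} = u_n + h·u', v_{n+1} = v_n + h·v'.
1.200000: (-1.600000, 1.300000); f=(2.464000, -2.080000) → (-0.860800, 0.676000)
1.500000: (-0.860800, 0.676000); f=(2.131000, -1.973440) → (-0.221500, 0.083968)
1.800000: (-0.221500, 0.083968); f=(1.829968, -1.921825) → (0.327490, -0.492579)
(u(2.1), v(2.1)) ≈ (0.3275, -0.4926)

0.3275, -0.4926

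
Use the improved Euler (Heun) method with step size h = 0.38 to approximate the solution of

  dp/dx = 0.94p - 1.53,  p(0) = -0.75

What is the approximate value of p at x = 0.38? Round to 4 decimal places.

Heun: k1 = f(x_n, p_n); k2 = f(x_n + h, p_n + h·k1); p_{n+1} = p_n + (h/2)·(k1 + k2).
x=0.000000, p=-0.750000:
  k1 = f(0.000000, -0.750000) = -2.235000
  k2 = f(0.380000, -1.599300) = -3.033342
  p ← -0.750000 + (0.38/2)·(-2.235000 + (-3.033342)) = -1.750985
p(0.38) ≈ -1.7510

-1.7510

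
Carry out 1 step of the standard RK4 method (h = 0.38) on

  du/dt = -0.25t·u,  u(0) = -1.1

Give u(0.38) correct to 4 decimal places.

RK4: k1 = f(t_n, u_n); k2 = f(t_n + h/2, u_n + (h/2)·k1); k3 = f(t_n + h/2, u_n + (h/2)·k2); k4 = f(t_n + h, u_n + h·k3); u_{n+1} = u_n + (h/6)·(k1 + 2k2 + 2k3 + k4).
t=0.000000, u=-1.100000:
  k1 = f(0.000000, -1.100000) = 0.000000
  k2 = f(0.190000, -1.100000) = 0.052250
  k3 = f(0.190000, -1.090072) = 0.051778
  k4 = f(0.380000, -1.080324) = 0.102631
  u ← -1.100000 + (0.38/6)·(k1 + 2k2 + 2k3 + k4) = -1.080323
u(0.38) ≈ -1.0803

-1.0803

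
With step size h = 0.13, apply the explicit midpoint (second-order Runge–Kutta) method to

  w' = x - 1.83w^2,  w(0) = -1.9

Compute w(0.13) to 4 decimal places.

Midpoint: k1 = f(x_n, w_n); k2 = f(x_n + h/2, w_n + (h/2)·k1); w_{n+1} = w_n + h·k2.
x=0.000000, w=-1.900000:
  k1 = f(0.000000, -1.900000) = -6.606300
  k2 = f(0.065000, -2.329409) = -9.864852
  w ← -1.900000 + 0.13·(-9.864852) = -3.182431
w(0.13) ≈ -3.1824

-3.1824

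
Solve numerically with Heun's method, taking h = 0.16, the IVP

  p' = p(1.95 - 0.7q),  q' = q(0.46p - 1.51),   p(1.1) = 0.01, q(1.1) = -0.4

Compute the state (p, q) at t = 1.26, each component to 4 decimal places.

0.0141, -0.3153

Heun on (p,q): k1 = f(t_n, state_n); k2 = f(t_n + h, state_n + h·k1); state_{n+1} = state_n + (h/2)·(k1 + k2).
1.100000: (0.010000, -0.400000)
  k1 = (0.022300, 0.602160)
  predictor → (0.013568, -0.303654)
  k2 = (0.029342, 0.456623)
  → (0.014131, -0.315297)
(p(1.26), q(1.26)) ≈ (0.0141, -0.3153)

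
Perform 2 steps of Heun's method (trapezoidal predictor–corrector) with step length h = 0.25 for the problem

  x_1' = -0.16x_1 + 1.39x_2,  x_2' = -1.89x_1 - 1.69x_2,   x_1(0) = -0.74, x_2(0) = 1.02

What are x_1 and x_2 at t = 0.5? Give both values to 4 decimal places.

Heun on (x_1,x_2): k1 = f(t_n, state_n); k2 = f(t_n + h, state_n + h·k1); state_{n+1} = state_n + (h/2)·(k1 + k2).
0.000000: (-0.740000, 1.020000)
  k1 = (1.536200, -0.325200)
  predictor → (-0.355950, 0.938700)
  k2 = (1.361745, -0.913658)
  → (-0.377757, 0.865143)
0.250000: (-0.377757, 0.865143)
  k1 = (1.262990, -0.748131)
  predictor → (-0.062009, 0.678110)
  k2 = (0.952495, -1.028808)
  → (-0.100821, 0.643025)
(x_1(0.5), x_2(0.5)) ≈ (-0.1008, 0.6430)

-0.1008, 0.6430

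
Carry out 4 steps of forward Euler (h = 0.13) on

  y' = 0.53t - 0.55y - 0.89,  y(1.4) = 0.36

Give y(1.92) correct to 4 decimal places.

Euler: y_{n+1} = y_n + h·f(t_n, y_n).
t=1.400000, y=0.360000: f=-0.346000 → y ← 0.360000 + 0.13·(-0.346000) = 0.315020
t=1.530000, y=0.315020: f=-0.252361 → y ← 0.315020 + 0.13·(-0.252361) = 0.282213
t=1.660000, y=0.282213: f=-0.165417 → y ← 0.282213 + 0.13·(-0.165417) = 0.260709
t=1.790000, y=0.260709: f=-0.084690 → y ← 0.260709 + 0.13·(-0.084690) = 0.249699
y(1.92) ≈ 0.2497

0.2497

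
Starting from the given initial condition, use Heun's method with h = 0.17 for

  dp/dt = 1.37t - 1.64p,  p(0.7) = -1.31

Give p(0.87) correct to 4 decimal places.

Heun: k1 = f(t_n, p_n); k2 = f(t_n + h, p_n + h·k1); p_{n+1} = p_n + (h/2)·(k1 + k2).
t=0.700000, p=-1.310000:
  k1 = f(0.700000, -1.310000) = 3.107400
  k2 = f(0.870000, -0.781742) = 2.473957
  p ← -1.310000 + (0.17/2)·(3.107400 + 2.473957) = -0.835585
p(0.87) ≈ -0.8356

-0.8356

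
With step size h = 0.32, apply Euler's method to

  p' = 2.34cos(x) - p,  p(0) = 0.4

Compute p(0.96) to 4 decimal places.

1.5560

Euler: p_{n+1} = p_n + h·f(x_n, p_n).
x=0.000000, p=0.400000: f=1.940000 → p ← 0.400000 + 0.32·1.940000 = 1.020800
x=0.320000, p=1.020800: f=1.200411 → p ← 1.020800 + 0.32·1.200411 = 1.404931
x=0.640000, p=1.404931: f=0.471973 → p ← 1.404931 + 0.32·0.471973 = 1.555963
p(0.96) ≈ 1.5560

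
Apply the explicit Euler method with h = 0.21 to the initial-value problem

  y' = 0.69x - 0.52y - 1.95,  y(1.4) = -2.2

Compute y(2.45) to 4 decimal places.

Euler: y_{n+1} = y_n + h·f(x_n, y_n).
x=1.400000, y=-2.200000: f=0.160000 → y ← -2.200000 + 0.21·0.160000 = -2.166400
x=1.610000, y=-2.166400: f=0.287428 → y ← -2.166400 + 0.21·0.287428 = -2.106040
x=1.820000, y=-2.106040: f=0.400941 → y ← -2.106040 + 0.21·0.400941 = -2.021843
x=2.030000, y=-2.021843: f=0.502058 → y ← -2.021843 + 0.21·0.502058 = -1.916410
x=2.240000, y=-1.916410: f=0.592133 → y ← -1.916410 + 0.21·0.592133 = -1.792062
y(2.45) ≈ -1.7921

-1.7921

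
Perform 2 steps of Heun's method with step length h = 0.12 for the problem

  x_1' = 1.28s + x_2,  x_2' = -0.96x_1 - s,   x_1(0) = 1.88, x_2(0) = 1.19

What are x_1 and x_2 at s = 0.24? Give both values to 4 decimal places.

Heun on (x_1,x_2): k1 = f(s_n, state_n); k2 = f(s_n + h, state_n + h·k1); state_{n+1} = state_n + (h/2)·(k1 + k2).
0.000000: (1.880000, 1.190000)
  k1 = (1.190000, -1.804800)
  predictor → (2.022800, 0.973424)
  k2 = (1.127024, -2.061888)
  → (2.019021, 0.957999)
0.120000: (2.019021, 0.957999)
  k1 = (1.111599, -2.058261)
  predictor → (2.152413, 0.711007)
  k2 = (1.018207, -2.306317)
  → (2.146810, 0.696124)
(x_1(0.24), x_2(0.24)) ≈ (2.1468, 0.6961)

2.1468, 0.6961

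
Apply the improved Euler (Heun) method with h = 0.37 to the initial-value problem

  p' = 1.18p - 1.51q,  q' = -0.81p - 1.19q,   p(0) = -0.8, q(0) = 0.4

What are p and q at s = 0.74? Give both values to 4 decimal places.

Heun on (p,q): k1 = f(s_n, state_n); k2 = f(s_n + h, state_n + h·k1); state_{n+1} = state_n + (h/2)·(k1 + k2).
0.000000: (-0.800000, 0.400000)
  k1 = (-1.548000, 0.172000)
  predictor → (-1.372760, 0.463640)
  k2 = (-2.319953, 0.560204)
  → (-1.515571, 0.535458)
0.370000: (-1.515571, 0.535458)
  k1 = (-2.596915, 0.590418)
  predictor → (-2.476430, 0.753912)
  k2 = (-4.060595, 1.108753)
  → (-2.747211, 0.849804)
(p(0.74), q(0.74)) ≈ (-2.7472, 0.8498)

-2.7472, 0.8498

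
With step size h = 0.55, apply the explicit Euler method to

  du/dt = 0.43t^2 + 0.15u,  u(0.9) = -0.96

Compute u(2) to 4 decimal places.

-0.4203

Euler: u_{n+1} = u_n + h·f(t_n, u_n).
t=0.900000, u=-0.960000: f=0.204300 → u ← -0.960000 + 0.55·0.204300 = -0.847635
t=1.450000, u=-0.847635: f=0.776930 → u ← -0.847635 + 0.55·0.776930 = -0.420324
u(2) ≈ -0.4203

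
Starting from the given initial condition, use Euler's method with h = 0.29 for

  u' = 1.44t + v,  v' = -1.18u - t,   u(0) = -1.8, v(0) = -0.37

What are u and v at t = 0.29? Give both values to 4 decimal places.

-1.9073, 0.2460

Euler on (u,v): u_{n+1} = u_n + h·u', v_{n+1} = v_n + h·v'.
0.000000: (-1.800000, -0.370000); f=(-0.370000, 2.124000) → (-1.907300, 0.245960)
(u(0.29), v(0.29)) ≈ (-1.9073, 0.2460)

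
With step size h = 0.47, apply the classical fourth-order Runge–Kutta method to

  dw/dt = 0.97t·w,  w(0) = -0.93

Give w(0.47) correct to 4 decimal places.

-1.0352

RK4: k1 = f(t_n, w_n); k2 = f(t_n + h/2, w_n + (h/2)·k1); k3 = f(t_n + h/2, w_n + (h/2)·k2); k4 = f(t_n + h, w_n + h·k3); w_{n+1} = w_n + (h/6)·(k1 + 2k2 + 2k3 + k4).
t=0.000000, w=-0.930000:
  k1 = f(0.000000, -0.930000) = 0.000000
  k2 = f(0.235000, -0.930000) = -0.211994
  k3 = f(0.235000, -0.979818) = -0.223350
  k4 = f(0.470000, -1.034974) = -0.471845
  w ← -0.930000 + (0.47/6)·(k1 + 2k2 + 2k3 + k4) = -1.035165
w(0.47) ≈ -1.0352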